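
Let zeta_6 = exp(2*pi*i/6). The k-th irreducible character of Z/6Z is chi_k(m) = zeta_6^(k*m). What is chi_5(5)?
chi_5(5) = zeta_6^25 = exp(I*pi/3)

Working: chi_5(5) = zeta_6^(5*5) = zeta_6^25. Since zeta_6^6 = 1, this equals zeta_6^1 = exp(2*pi*i*1/6) = exp(I*pi/3).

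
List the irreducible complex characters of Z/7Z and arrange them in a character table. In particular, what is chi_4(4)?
Character table of Z/7Z (irreps indexed chi_0,...,chi_6 with chi_k(m) = zeta_7^(k*m), zeta_7 = exp(2*pi*i/7)):
  irrep \ class  {0} (size 1)  {1} (size 1)    {2} (size 1)    {3} (size 1)    {4} (size 1)    {5} (size 1)    {6} (size 1)  
  chi_0          1             1               1               1               1               1               1             
  chi_1          1             exp(2*I*pi/7)   exp(4*I*pi/7)   exp(6*I*pi/7)   exp(-6*I*pi/7)  exp(-4*I*pi/7)  exp(-2*I*pi/7)
  chi_2          1             exp(4*I*pi/7)   exp(-6*I*pi/7)  exp(-2*I*pi/7)  exp(2*I*pi/7)   exp(6*I*pi/7)   exp(-4*I*pi/7)
  chi_3          1             exp(6*I*pi/7)   exp(-2*I*pi/7)  exp(4*I*pi/7)   exp(-4*I*pi/7)  exp(2*I*pi/7)   exp(-6*I*pi/7)
  chi_4          1             exp(-6*I*pi/7)  exp(2*I*pi/7)   exp(-4*I*pi/7)  exp(4*I*pi/7)   exp(-2*I*pi/7)  exp(6*I*pi/7) 
  chi_5          1             exp(-4*I*pi/7)  exp(6*I*pi/7)   exp(2*I*pi/7)   exp(-2*I*pi/7)  exp(-6*I*pi/7)  exp(4*I*pi/7) 
  chi_6          1             exp(-2*I*pi/7)  exp(-4*I*pi/7)  exp(-6*I*pi/7)  exp(6*I*pi/7)   exp(4*I*pi/7)   exp(2*I*pi/7) 

Spot check: chi_4(4) = zeta_7^(4*4) = zeta_7^16 = exp(4*I*pi/7).

Why: Z/7Z is abelian, so all 7 irreducible complex representations are 1-dimensional. They are given by chi_k(m) = zeta_7^(k*m) for k = 0,...,6. Row orthogonality: sum_m chi_k(m) conj(chi_l(m)) = 7 * [k = l].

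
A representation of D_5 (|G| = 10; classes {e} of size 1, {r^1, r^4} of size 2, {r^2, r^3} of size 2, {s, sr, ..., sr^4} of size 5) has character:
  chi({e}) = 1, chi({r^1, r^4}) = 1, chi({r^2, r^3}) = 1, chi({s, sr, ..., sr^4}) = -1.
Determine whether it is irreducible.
Irreducible: <chi, chi> = 1.

<chi, chi> = (1/|G|) sum_C |C| * |chi(C)|^2 = (1/10)[1*|1|^2 + 2*|1|^2 + 2*|1|^2 + 5*|-1|^2]
  = (1/10)[(1) + (2) + (2) + (5)] = 10/10 = 1.
A character is irreducible iff <chi, chi> = 1, so this representation is irreducible.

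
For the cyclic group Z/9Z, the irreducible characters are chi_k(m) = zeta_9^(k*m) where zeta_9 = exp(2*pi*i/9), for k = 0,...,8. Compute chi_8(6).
chi_8(6) = zeta_9^48 = exp(2*I*pi/3)

Proof sketch: chi_8(6) = zeta_9^(8*6) = zeta_9^48. Since zeta_9^9 = 1, this equals zeta_9^3 = exp(2*pi*i*3/9) = exp(2*I*pi/3).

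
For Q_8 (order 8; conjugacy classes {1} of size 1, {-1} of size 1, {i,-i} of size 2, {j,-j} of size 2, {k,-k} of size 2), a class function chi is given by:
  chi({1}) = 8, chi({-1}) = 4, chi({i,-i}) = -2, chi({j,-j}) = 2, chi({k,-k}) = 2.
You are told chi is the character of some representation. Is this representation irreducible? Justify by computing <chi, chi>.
Not irreducible (reducible): <chi, chi> = 13 > 1.

Explanation: <chi, chi> = (1/|G|) sum_C |C| * |chi(C)|^2 = (1/8)[1*|8|^2 + 1*|4|^2 + 2*|-2|^2 + 2*|2|^2 + 2*|2|^2]
  = (1/8)[(64) + (16) + (8) + (8) + (8)] = 104/8 = 13.
A character is irreducible iff <chi, chi> = 1, so this representation is reducible.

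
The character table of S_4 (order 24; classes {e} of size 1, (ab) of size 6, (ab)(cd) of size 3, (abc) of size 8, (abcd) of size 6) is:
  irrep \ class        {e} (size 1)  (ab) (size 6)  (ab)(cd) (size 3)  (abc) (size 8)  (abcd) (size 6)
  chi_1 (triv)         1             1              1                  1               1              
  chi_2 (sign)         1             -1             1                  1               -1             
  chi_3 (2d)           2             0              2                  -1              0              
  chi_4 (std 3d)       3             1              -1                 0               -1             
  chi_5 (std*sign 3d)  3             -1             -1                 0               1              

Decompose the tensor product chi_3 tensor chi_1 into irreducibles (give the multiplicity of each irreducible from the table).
chi_3 tensor chi_1 = chi_3 (all other irreducibles have multiplicity 0).

Working: The character of a tensor product is the pointwise product (chi_3 * chi_1)(C) = chi_3(C) * chi_1(C):
  {e}: (2)*(1), (ab): (0)*(1), (ab)(cd): (2)*(1), (abc): (-1)*(1), (abcd): (0)*(1)
so (chi_3 * chi_1) takes values
  {e} -> 2, (ab) -> 0, (ab)(cd) -> 2, (abc) -> -1, (abcd) -> 0.
Now take the inner product of this character with each irreducible chi from the table, <chi_3*chi_1, chi> = (1/24) sum_C |C| (chi_3*chi_1)(C) conj(chi(C)):
  <chi_3*chi_1, chi_1> = (1/24)[1*(2)*conj(1) + 6*(0)*conj(1) + 3*(2)*conj(1) + 8*(-1)*conj(1) + 6*(0)*conj(1)]
      = (1/24)[(2) + (0) + (6) + (-8) + (0)] = 0/24 = 0
  <chi_3*chi_1, chi_2> = (1/24)[1*(2)*conj(1) + 6*(0)*conj(-1) + 3*(2)*conj(1) + 8*(-1)*conj(1) + 6*(0)*conj(-1)]
      = (1/24)[(2) + (0) + (6) + (-8) + (0)] = 0/24 = 0
  <chi_3*chi_1, chi_3> = (1/24)[1*(2)*conj(2) + 6*(0)*conj(0) + 3*(2)*conj(2) + 8*(-1)*conj(-1) + 6*(0)*conj(0)]
      = (1/24)[(4) + (0) + (12) + (8) + (0)] = 24/24 = 1
  <chi_3*chi_1, chi_4> = (1/24)[1*(2)*conj(3) + 6*(0)*conj(1) + 3*(2)*conj(-1) + 8*(-1)*conj(0) + 6*(0)*conj(-1)]
      = (1/24)[(6) + (0) + (-6) + (0) + (0)] = 0/24 = 0
  <chi_3*chi_1, chi_5> = (1/24)[1*(2)*conj(3) + 6*(0)*conj(-1) + 3*(2)*conj(-1) + 8*(-1)*conj(0) + 6*(0)*conj(1)]
      = (1/24)[(6) + (0) + (-6) + (0) + (0)] = 0/24 = 0
Hence the multiplicities are chi_3: 1. Dimension check: dim(chi_3)*dim(chi_1) = 2*1 = 2 and sum (mult * dim) = 1*2 = 2.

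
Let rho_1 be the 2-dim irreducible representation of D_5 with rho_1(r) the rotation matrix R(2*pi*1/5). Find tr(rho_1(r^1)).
chi_{rho_1}(r^1) = 2*cos(2*pi*1*1/5) = -1/2 + sqrt(5)/2

Details: rho_1(r^1) is rotation by angle 2*pi*1*1/5, whose trace is 2*cos(2*pi*1*1/5) = -1/2 + sqrt(5)/2.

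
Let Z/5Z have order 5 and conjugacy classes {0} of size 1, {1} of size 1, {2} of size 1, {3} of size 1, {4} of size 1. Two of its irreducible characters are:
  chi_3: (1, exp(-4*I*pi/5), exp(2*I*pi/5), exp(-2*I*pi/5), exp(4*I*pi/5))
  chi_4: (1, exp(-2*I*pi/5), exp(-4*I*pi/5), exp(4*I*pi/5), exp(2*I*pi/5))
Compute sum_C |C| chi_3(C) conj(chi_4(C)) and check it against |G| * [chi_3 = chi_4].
Sum = 0; so <chi_3, chi_4> = 0 (distinct irreducibles are orthogonal).

Details: Compute term by term over conjugacy classes (|C| * chi_3(C) * conj(chi_4(C))):
  1*(1)*conj(1) + 1*(exp(-4*I*pi/5))*conj(exp(-2*I*pi/5)) + 1*(exp(2*I*pi/5))*conj(exp(-4*I*pi/5)) + 1*(exp(-2*I*pi/5))*conj(exp(4*I*pi/5)) + 1*(exp(4*I*pi/5))*conj(exp(2*I*pi/5))
  = (1) + (exp(-2*I*pi/5)) + (exp(-4*I*pi/5)) + (exp(4*I*pi/5)) + (exp(2*I*pi/5))
  = 0.
(Exp terms are combined using exp(i*s)*conj(exp(i*t)) = exp(i*(s-t)), and sums of them are collapsed using the identity that for every m > 1 the m distinct m-th roots of unity sum to 0, e.g. 1 + exp(2*I*pi/3) + exp(-2*I*pi/3) = 0.)
Dividing by |G| = 5 gives 0/5 = 0, matching the row-orthogonality relation <chi_3, chi_4> = [chi_3 = chi_4].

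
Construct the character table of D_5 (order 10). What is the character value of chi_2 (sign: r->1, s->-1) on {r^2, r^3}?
Conjugacy classes: {e} of size 1, {r^1, r^4} of size 2, {r^2, r^3} of size 2, {s, sr, ..., sr^4} of size 5.
Character table:
  irrep \ class              {e} (size 1)  {r^1, r^4} (size 2)  {r^2, r^3} (size 2)  {s, sr, ..., sr^4} (size 5)
  chi_1 (triv)               1             1                    1                    1                          
  chi_2 (sign: r->1, s->-1)  1             1                    1                    -1                         
  chi_3 (2d, j=1)            2             -1/2 + sqrt(5)/2     -sqrt(5)/2 - 1/2     0                          
  chi_4 (2d, j=2)            2             -sqrt(5)/2 - 1/2     -1/2 + sqrt(5)/2     0                          

Spot check: chi_2 (sign: r->1, s->-1) on {r^2, r^3} = 1.

Reasoning: D_5 has order 2*5 = 10 with 4 conjugacy classes, hence 4 irreducibles. Sum of squared dims 1 + 1 + 4 + 4 = 10 = |G|. Linear characters come from the abelianisation; the 2-dimensional irreps have character r^k -> 2*cos(2*pi*j*k/5), reflections -> 0.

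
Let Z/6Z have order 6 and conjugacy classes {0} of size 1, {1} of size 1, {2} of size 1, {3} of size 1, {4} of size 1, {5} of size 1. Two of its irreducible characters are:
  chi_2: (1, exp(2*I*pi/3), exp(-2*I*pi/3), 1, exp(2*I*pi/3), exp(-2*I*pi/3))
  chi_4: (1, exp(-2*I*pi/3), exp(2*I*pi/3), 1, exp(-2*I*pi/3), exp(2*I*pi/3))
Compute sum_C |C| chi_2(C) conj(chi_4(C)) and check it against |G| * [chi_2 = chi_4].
Sum = 0; so <chi_2, chi_4> = 0 (distinct irreducibles are orthogonal).

Details: Compute term by term over conjugacy classes (|C| * chi_2(C) * conj(chi_4(C))):
  1*(1)*conj(1) + 1*(exp(2*I*pi/3))*conj(exp(-2*I*pi/3)) + 1*(exp(-2*I*pi/3))*conj(exp(2*I*pi/3)) + 1*(1)*conj(1) + 1*(exp(2*I*pi/3))*conj(exp(-2*I*pi/3)) + 1*(exp(-2*I*pi/3))*conj(exp(2*I*pi/3))
  = (1) + (exp(-2*I*pi/3)) + (exp(2*I*pi/3)) + (1) + (exp(-2*I*pi/3)) + (exp(2*I*pi/3))
  = 0.
(Exp terms are combined using exp(i*s)*conj(exp(i*t)) = exp(i*(s-t)), and sums of them are collapsed using the identity that for every m > 1 the m distinct m-th roots of unity sum to 0, e.g. 1 + exp(2*I*pi/3) + exp(-2*I*pi/3) = 0.)
Dividing by |G| = 6 gives 0/6 = 0, matching the row-orthogonality relation <chi_2, chi_4> = [chi_2 = chi_4].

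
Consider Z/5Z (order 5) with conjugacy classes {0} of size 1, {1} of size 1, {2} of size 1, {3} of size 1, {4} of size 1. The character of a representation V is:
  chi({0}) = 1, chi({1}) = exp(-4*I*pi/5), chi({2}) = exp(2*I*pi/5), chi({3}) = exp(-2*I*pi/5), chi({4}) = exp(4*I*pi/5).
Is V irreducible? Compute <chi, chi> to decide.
Irreducible: <chi, chi> = 1.

Reasoning: <chi, chi> = (1/|G|) sum_C |C| * |chi(C)|^2 = (1/5)[1*|1|^2 + 1*|exp(-4*I*pi/5)|^2 + 1*|exp(2*I*pi/5)|^2 + 1*|exp(-2*I*pi/5)|^2 + 1*|exp(4*I*pi/5)|^2]
  = (1/5)[(1) + (1) + (1) + (1) + (1)] = 5/5 = 1.
(Exp terms are combined using exp(i*s)*conj(exp(i*t)) = exp(i*(s-t)), and sums of them are collapsed using the identity that for every m > 1 the m distinct m-th roots of unity sum to 0, e.g. 1 + exp(2*I*pi/3) + exp(-2*I*pi/3) = 0.)
A character is irreducible iff <chi, chi> = 1, so this representation is irreducible.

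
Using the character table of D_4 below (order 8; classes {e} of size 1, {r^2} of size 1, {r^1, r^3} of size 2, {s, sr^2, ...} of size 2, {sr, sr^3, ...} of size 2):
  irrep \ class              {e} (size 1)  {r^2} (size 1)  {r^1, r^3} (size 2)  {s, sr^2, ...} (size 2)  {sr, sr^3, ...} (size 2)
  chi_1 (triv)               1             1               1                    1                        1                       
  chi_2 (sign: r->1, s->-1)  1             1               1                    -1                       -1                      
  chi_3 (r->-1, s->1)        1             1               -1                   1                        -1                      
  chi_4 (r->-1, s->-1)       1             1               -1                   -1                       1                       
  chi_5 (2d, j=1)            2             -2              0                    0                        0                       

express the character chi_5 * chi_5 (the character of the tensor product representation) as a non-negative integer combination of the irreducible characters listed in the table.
chi_5 tensor chi_5 = chi_1 + chi_2 + chi_3 + chi_4 (all other irreducibles have multiplicity 0).

Reasoning: The character of a tensor product is the pointwise product (chi_5 * chi_5)(C) = chi_5(C) * chi_5(C):
  {e}: (2)*(2), {r^2}: (-2)*(-2), {r^1, r^3}: (0)*(0), {s, sr^2, ...}: (0)*(0), {sr, sr^3, ...}: (0)*(0)
so (chi_5 * chi_5) takes values
  {e} -> 4, {r^2} -> 4, {r^1, r^3} -> 0, {s, sr^2, ...} -> 0, {sr, sr^3, ...} -> 0.
Now take the inner product of this character with each irreducible chi from the table, <chi_5*chi_5, chi> = (1/8) sum_C |C| (chi_5*chi_5)(C) conj(chi(C)):
  <chi_5*chi_5, chi_1> = (1/8)[1*(4)*conj(1) + 1*(4)*conj(1) + 2*(0)*conj(1) + 2*(0)*conj(1) + 2*(0)*conj(1)]
      = (1/8)[(4) + (4) + (0) + (0) + (0)] = 8/8 = 1
  <chi_5*chi_5, chi_2> = (1/8)[1*(4)*conj(1) + 1*(4)*conj(1) + 2*(0)*conj(1) + 2*(0)*conj(-1) + 2*(0)*conj(-1)]
      = (1/8)[(4) + (4) + (0) + (0) + (0)] = 8/8 = 1
  <chi_5*chi_5, chi_3> = (1/8)[1*(4)*conj(1) + 1*(4)*conj(1) + 2*(0)*conj(-1) + 2*(0)*conj(1) + 2*(0)*conj(-1)]
      = (1/8)[(4) + (4) + (0) + (0) + (0)] = 8/8 = 1
  <chi_5*chi_5, chi_4> = (1/8)[1*(4)*conj(1) + 1*(4)*conj(1) + 2*(0)*conj(-1) + 2*(0)*conj(-1) + 2*(0)*conj(1)]
      = (1/8)[(4) + (4) + (0) + (0) + (0)] = 8/8 = 1
  <chi_5*chi_5, chi_5> = (1/8)[1*(4)*conj(2) + 1*(4)*conj(-2) + 2*(0)*conj(0) + 2*(0)*conj(0) + 2*(0)*conj(0)]
      = (1/8)[(8) + (-8) + (0) + (0) + (0)] = 0/8 = 0
Hence the multiplicities are chi_1: 1, chi_2: 1, chi_3: 1, chi_4: 1. Dimension check: dim(chi_5)*dim(chi_5) = 2*2 = 4 and sum (mult * dim) = 1*1 + 1*1 + 1*1 + 1*1 = 4.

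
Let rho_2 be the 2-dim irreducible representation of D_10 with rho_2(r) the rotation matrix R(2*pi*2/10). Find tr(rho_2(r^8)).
chi_{rho_2}(r^8) = 2*cos(2*pi*2*8/10) = -sqrt(5)/2 - 1/2

Details: rho_2(r^8) is rotation by angle 2*pi*2*8/10, whose trace is 2*cos(2*pi*2*8/10) = -sqrt(5)/2 - 1/2.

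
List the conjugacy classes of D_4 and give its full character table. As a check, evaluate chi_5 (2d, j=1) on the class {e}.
Conjugacy classes: {e} of size 1, {r^2} of size 1, {r^1, r^3} of size 2, {s, sr^2, ...} of size 2, {sr, sr^3, ...} of size 2.
Character table:
  irrep \ class              {e} (size 1)  {r^2} (size 1)  {r^1, r^3} (size 2)  {s, sr^2, ...} (size 2)  {sr, sr^3, ...} (size 2)
  chi_1 (triv)               1             1               1                    1                        1                       
  chi_2 (sign: r->1, s->-1)  1             1               1                    -1                       -1                      
  chi_3 (r->-1, s->1)        1             1               -1                   1                        -1                      
  chi_4 (r->-1, s->-1)       1             1               -1                   -1                       1                       
  chi_5 (2d, j=1)            2             -2              0                    0                        0                       

Spot check: chi_5 (2d, j=1) on {e} = 2.

Why: D_4 has order 2*4 = 8 with 5 conjugacy classes, hence 5 irreducibles. Sum of squared dims 1 + 1 + 1 + 1 + 4 = 8 = |G|. Linear characters come from the abelianisation; the 2-dimensional irreps have character r^k -> 2*cos(2*pi*j*k/4), reflections -> 0.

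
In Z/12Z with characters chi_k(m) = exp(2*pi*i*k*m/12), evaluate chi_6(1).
chi_6(1) = zeta_12^6 = -1

Solution. chi_6(1) = zeta_12^(6*1) = zeta_12^6. Since zeta_12^12 = 1, this equals zeta_12^6 = exp(2*pi*i*6/12) = -1.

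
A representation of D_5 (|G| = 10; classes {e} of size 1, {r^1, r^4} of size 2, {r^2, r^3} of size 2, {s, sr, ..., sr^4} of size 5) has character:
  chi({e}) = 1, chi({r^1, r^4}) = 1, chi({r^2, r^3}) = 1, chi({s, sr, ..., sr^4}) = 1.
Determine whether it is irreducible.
Irreducible: <chi, chi> = 1.

Details: <chi, chi> = (1/|G|) sum_C |C| * |chi(C)|^2 = (1/10)[1*|1|^2 + 2*|1|^2 + 2*|1|^2 + 5*|1|^2]
  = (1/10)[(1) + (2) + (2) + (5)] = 10/10 = 1.
A character is irreducible iff <chi, chi> = 1, so this representation is irreducible.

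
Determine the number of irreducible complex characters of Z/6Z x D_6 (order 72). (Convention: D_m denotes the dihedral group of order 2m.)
36

Solution. The number of irreducible complex representations of a finite group equals its number of conjugacy classes. For a direct product, #classes(G x H) = #classes(G) * #classes(H). Z/6Z has 6 classes (abelian), D_6 has 6 classes, so 6 * 6 = 36, so Z/6Z x D_6 (order 72) has exactly 36 irreducible complex representations.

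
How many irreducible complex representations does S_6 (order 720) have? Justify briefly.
11

Reasoning: The number of irreducible complex representations of a finite group equals its number of conjugacy classes. Conjugacy classes in S_6 correspond to cycle types, i.e. partitions of 6; there are p(6) = 11 of them, so S_6 (order 720) has exactly 11 irreducible complex representations.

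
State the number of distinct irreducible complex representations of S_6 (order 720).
11

Solution. The number of irreducible complex representations of a finite group equals its number of conjugacy classes. Conjugacy classes in S_6 correspond to cycle types, i.e. partitions of 6; there are p(6) = 11 of them, so S_6 (order 720) has exactly 11 irreducible complex representations.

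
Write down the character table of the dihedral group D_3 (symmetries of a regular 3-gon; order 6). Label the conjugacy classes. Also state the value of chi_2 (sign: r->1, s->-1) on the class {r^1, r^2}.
Conjugacy classes: {e} of size 1, {r^1, r^2} of size 2, {s, sr, ..., sr^2} of size 3.
Character table:
  irrep \ class              {e} (size 1)  {r^1, r^2} (size 2)  {s, sr, ..., sr^2} (size 3)
  chi_1 (triv)               1             1                    1                          
  chi_2 (sign: r->1, s->-1)  1             1                    -1                         
  chi_3 (2d, j=1)            2             -1                   0                          

Spot check: chi_2 (sign: r->1, s->-1) on {r^1, r^2} = 1.

Explanation: D_3 has order 2*3 = 6 with 3 conjugacy classes, hence 3 irreducibles. Sum of squared dims 1 + 1 + 4 = 6 = |G|. Linear characters come from the abelianisation; the 2-dimensional irreps have character r^k -> 2*cos(2*pi*j*k/3), reflections -> 0.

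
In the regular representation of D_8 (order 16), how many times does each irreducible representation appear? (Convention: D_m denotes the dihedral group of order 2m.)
Each irreducible V_i of dimension d_i appears with multiplicity d_i, i.e. rho_reg = (direct sum over all irreducibles V_i) d_i V_i. The irreducible dimensions for D_8 are 1, 1, 1, 1, 2, 2, 2: 4 irreducibles of dimension 1, each with multiplicity 1; 3 irreducibles of dimension 2, each with multiplicity 2. Total dimension 4*1*1 + 3*2*2 = 16 = |G|.

Argument: General theorem: in the regular representation of a finite group G, each irreducible appears with multiplicity equal to its dimension. Check: dim(rho_reg) = sum d_i^2 = 1 + 1 + 1 + 1 + 4 + 4 + 4 = 16 = |G|.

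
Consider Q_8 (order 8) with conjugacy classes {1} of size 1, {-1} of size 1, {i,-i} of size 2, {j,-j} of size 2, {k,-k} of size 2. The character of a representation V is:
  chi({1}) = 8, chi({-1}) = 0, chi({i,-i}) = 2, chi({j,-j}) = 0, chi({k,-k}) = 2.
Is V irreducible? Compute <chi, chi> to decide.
Not irreducible (reducible): <chi, chi> = 10 > 1.

Reasoning: <chi, chi> = (1/|G|) sum_C |C| * |chi(C)|^2 = (1/8)[1*|8|^2 + 1*|0|^2 + 2*|2|^2 + 2*|0|^2 + 2*|2|^2]
  = (1/8)[(64) + (0) + (8) + (0) + (8)] = 80/8 = 10.
A character is irreducible iff <chi, chi> = 1, so this representation is reducible.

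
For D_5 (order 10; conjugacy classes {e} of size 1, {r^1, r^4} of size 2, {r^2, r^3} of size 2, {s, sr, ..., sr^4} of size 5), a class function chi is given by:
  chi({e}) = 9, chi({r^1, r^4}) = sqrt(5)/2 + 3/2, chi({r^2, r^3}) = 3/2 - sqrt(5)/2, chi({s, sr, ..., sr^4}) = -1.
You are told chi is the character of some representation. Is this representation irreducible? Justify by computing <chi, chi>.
Not irreducible (reducible): <chi, chi> = 10 > 1.

Working: <chi, chi> = (1/|G|) sum_C |C| * |chi(C)|^2 = (1/10)[1*|9|^2 + 2*|sqrt(5)/2 + 3/2|^2 + 2*|3/2 - sqrt(5)/2|^2 + 5*|-1|^2]
  = (1/10)[(81) + (3*sqrt(5) + 7) + (7 - 3*sqrt(5)) + (5)] = 100/10 = 10.
A character is irreducible iff <chi, chi> = 1, so this representation is reducible.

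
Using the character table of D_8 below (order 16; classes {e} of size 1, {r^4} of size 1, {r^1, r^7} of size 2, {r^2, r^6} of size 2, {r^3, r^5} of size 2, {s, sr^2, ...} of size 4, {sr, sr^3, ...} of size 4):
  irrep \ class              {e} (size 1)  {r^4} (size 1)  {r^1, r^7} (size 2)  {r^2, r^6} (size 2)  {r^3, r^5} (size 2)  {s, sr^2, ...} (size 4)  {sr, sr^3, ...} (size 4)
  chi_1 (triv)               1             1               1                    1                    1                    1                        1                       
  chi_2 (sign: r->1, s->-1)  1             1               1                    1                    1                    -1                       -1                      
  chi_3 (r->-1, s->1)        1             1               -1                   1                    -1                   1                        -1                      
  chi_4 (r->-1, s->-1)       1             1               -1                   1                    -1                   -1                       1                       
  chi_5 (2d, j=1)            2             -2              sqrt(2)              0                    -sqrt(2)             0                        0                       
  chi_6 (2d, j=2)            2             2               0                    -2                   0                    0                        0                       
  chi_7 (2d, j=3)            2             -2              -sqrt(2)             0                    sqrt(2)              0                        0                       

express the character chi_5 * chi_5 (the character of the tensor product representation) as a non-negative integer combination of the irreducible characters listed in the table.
chi_5 tensor chi_5 = chi_1 + chi_2 + chi_6 (all other irreducibles have multiplicity 0).

Derivation: The character of a tensor product is the pointwise product (chi_5 * chi_5)(C) = chi_5(C) * chi_5(C):
  {e}: (2)*(2), {r^4}: (-2)*(-2), {r^1, r^7}: (sqrt(2))*(sqrt(2)), {r^2, r^6}: (0)*(0), {r^3, r^5}: (-sqrt(2))*(-sqrt(2)), {s, sr^2, ...}: (0)*(0), {sr, sr^3, ...}: (0)*(0)
so (chi_5 * chi_5) takes values
  {e} -> 4, {r^4} -> 4, {r^1, r^7} -> 2, {r^2, r^6} -> 0, {r^3, r^5} -> 2, {s, sr^2, ...} -> 0, {sr, sr^3, ...} -> 0.
Now take the inner product of this character with each irreducible chi from the table, <chi_5*chi_5, chi> = (1/16) sum_C |C| (chi_5*chi_5)(C) conj(chi(C)):
  <chi_5*chi_5, chi_1> = (1/16)[1*(4)*conj(1) + 1*(4)*conj(1) + 2*(2)*conj(1) + 2*(0)*conj(1) + 2*(2)*conj(1) + 4*(0)*conj(1) + 4*(0)*conj(1)]
      = (1/16)[(4) + (4) + (4) + (0) + (4) + (0) + (0)] = 16/16 = 1
  <chi_5*chi_5, chi_2> = (1/16)[1*(4)*conj(1) + 1*(4)*conj(1) + 2*(2)*conj(1) + 2*(0)*conj(1) + 2*(2)*conj(1) + 4*(0)*conj(-1) + 4*(0)*conj(-1)]
      = (1/16)[(4) + (4) + (4) + (0) + (4) + (0) + (0)] = 16/16 = 1
  <chi_5*chi_5, chi_3> = (1/16)[1*(4)*conj(1) + 1*(4)*conj(1) + 2*(2)*conj(-1) + 2*(0)*conj(1) + 2*(2)*conj(-1) + 4*(0)*conj(1) + 4*(0)*conj(-1)]
      = (1/16)[(4) + (4) + (-4) + (0) + (-4) + (0) + (0)] = 0/16 = 0
  <chi_5*chi_5, chi_4> = (1/16)[1*(4)*conj(1) + 1*(4)*conj(1) + 2*(2)*conj(-1) + 2*(0)*conj(1) + 2*(2)*conj(-1) + 4*(0)*conj(-1) + 4*(0)*conj(1)]
      = (1/16)[(4) + (4) + (-4) + (0) + (-4) + (0) + (0)] = 0/16 = 0
  <chi_5*chi_5, chi_5> = (1/16)[1*(4)*conj(2) + 1*(4)*conj(-2) + 2*(2)*conj(sqrt(2)) + 2*(0)*conj(0) + 2*(2)*conj(-sqrt(2)) + 4*(0)*conj(0) + 4*(0)*conj(0)]
      = (1/16)[(8) + (-8) + (4*sqrt(2)) + (0) + (-4*sqrt(2)) + (0) + (0)] = 0/16 = 0
  <chi_5*chi_5, chi_6> = (1/16)[1*(4)*conj(2) + 1*(4)*conj(2) + 2*(2)*conj(0) + 2*(0)*conj(-2) + 2*(2)*conj(0) + 4*(0)*conj(0) + 4*(0)*conj(0)]
      = (1/16)[(8) + (8) + (0) + (0) + (0) + (0) + (0)] = 16/16 = 1
  <chi_5*chi_5, chi_7> = (1/16)[1*(4)*conj(2) + 1*(4)*conj(-2) + 2*(2)*conj(-sqrt(2)) + 2*(0)*conj(0) + 2*(2)*conj(sqrt(2)) + 4*(0)*conj(0) + 4*(0)*conj(0)]
      = (1/16)[(8) + (-8) + (-4*sqrt(2)) + (0) + (4*sqrt(2)) + (0) + (0)] = 0/16 = 0
Hence the multiplicities are chi_1: 1, chi_2: 1, chi_6: 1. Dimension check: dim(chi_5)*dim(chi_5) = 2*2 = 4 and sum (mult * dim) = 1*1 + 1*1 + 1*2 = 4.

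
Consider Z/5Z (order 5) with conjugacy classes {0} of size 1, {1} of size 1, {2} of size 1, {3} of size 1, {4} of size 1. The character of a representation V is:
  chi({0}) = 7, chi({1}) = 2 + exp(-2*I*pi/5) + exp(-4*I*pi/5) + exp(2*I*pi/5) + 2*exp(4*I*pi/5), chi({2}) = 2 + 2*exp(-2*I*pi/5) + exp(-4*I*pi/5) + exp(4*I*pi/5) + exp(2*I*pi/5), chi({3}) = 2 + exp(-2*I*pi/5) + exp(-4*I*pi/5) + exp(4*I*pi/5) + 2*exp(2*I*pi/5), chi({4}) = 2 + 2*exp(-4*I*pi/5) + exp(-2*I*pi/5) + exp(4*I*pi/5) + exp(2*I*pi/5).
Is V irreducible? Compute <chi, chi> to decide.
Not irreducible (reducible): <chi, chi> = 11 > 1.

Argument: <chi, chi> = (1/|G|) sum_C |C| * |chi(C)|^2 = (1/5)[1*|7|^2 + 1*|2 + exp(-2*I*pi/5) + exp(-4*I*pi/5) + exp(2*I*pi/5) + 2*exp(4*I*pi/5)|^2 + 1*|2 + 2*exp(-2*I*pi/5) + exp(-4*I*pi/5) + exp(4*I*pi/5) + exp(2*I*pi/5)|^2 + 1*|2 + exp(-2*I*pi/5) + exp(-4*I*pi/5) + exp(4*I*pi/5) + 2*exp(2*I*pi/5)|^2 + 1*|2 + 2*exp(-4*I*pi/5) + exp(-2*I*pi/5) + exp(4*I*pi/5) + exp(2*I*pi/5)|^2]
  = (1/5)[(49) + (11 + 9*exp(-2*I*pi/5) + 10*exp(-4*I*pi/5) + 10*exp(4*I*pi/5) + 9*exp(2*I*pi/5)) + (11 + 10*exp(-2*I*pi/5) + 9*exp(-4*I*pi/5) + 9*exp(4*I*pi/5) + 10*exp(2*I*pi/5)) + (11 + 10*exp(-2*I*pi/5) + 9*exp(-4*I*pi/5) + 9*exp(4*I*pi/5) + 10*exp(2*I*pi/5)) + (11 + 9*exp(-2*I*pi/5) + 10*exp(-4*I*pi/5) + 10*exp(4*I*pi/5) + 9*exp(2*I*pi/5))] = 55/5 = 11.
(Exp terms are combined using exp(i*s)*conj(exp(i*t)) = exp(i*(s-t)), and sums of them are collapsed using the identity that for every m > 1 the m distinct m-th roots of unity sum to 0, e.g. 1 + exp(2*I*pi/3) + exp(-2*I*pi/3) = 0.)
A character is irreducible iff <chi, chi> = 1, so this representation is reducible.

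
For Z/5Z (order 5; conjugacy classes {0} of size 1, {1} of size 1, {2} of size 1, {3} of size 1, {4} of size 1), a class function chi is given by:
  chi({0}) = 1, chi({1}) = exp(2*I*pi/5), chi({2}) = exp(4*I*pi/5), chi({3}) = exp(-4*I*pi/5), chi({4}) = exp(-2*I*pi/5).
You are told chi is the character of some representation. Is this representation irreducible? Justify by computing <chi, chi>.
Irreducible: <chi, chi> = 1.

Why: <chi, chi> = (1/|G|) sum_C |C| * |chi(C)|^2 = (1/5)[1*|1|^2 + 1*|exp(2*I*pi/5)|^2 + 1*|exp(4*I*pi/5)|^2 + 1*|exp(-4*I*pi/5)|^2 + 1*|exp(-2*I*pi/5)|^2]
  = (1/5)[(1) + (1) + (1) + (1) + (1)] = 5/5 = 1.
(Exp terms are combined using exp(i*s)*conj(exp(i*t)) = exp(i*(s-t)), and sums of them are collapsed using the identity that for every m > 1 the m distinct m-th roots of unity sum to 0, e.g. 1 + exp(2*I*pi/3) + exp(-2*I*pi/3) = 0.)
A character is irreducible iff <chi, chi> = 1, so this representation is irreducible.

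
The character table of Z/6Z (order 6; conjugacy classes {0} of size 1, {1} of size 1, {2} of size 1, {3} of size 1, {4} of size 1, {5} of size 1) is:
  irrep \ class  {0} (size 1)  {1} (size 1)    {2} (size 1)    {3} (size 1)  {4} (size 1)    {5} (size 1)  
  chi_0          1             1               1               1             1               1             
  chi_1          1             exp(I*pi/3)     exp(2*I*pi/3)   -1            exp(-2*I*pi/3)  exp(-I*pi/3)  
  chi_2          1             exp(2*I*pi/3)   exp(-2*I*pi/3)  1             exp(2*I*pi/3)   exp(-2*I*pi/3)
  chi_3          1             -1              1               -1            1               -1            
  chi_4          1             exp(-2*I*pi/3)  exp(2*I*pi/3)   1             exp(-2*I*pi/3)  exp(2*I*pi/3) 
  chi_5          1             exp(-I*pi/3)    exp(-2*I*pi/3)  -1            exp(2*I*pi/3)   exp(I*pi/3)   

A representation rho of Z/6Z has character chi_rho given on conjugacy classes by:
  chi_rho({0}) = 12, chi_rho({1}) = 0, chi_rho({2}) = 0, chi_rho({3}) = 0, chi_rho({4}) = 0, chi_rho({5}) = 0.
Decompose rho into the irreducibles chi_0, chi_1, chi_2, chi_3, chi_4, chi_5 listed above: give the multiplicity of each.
Multiplicities: chi_0: 2, chi_1: 2, chi_2: 2, chi_3: 2, chi_4: 2, chi_5: 2.

Proof sketch: Use <chi_rho, chi> = (1/|G|) sum_C |C| * chi_rho(C) * conj(chi(C)) with |G| = 6 for each irreducible chi in the table:
  <chi_rho, chi_0> = (1/6)[1*(12)*conj(1) + 1*(0)*conj(1) + 1*(0)*conj(1) + 1*(0)*conj(1) + 1*(0)*conj(1) + 1*(0)*conj(1)]
      = (1/6)[(12) + (0) + (0) + (0) + (0) + (0)] = 12/6 = 2
  <chi_rho, chi_1> = (1/6)[1*(12)*conj(1) + 1*(0)*conj(exp(I*pi/3)) + 1*(0)*conj(exp(2*I*pi/3)) + 1*(0)*conj(-1) + 1*(0)*conj(exp(-2*I*pi/3)) + 1*(0)*conj(exp(-I*pi/3))]
      = (1/6)[(12) + (0) + (0) + (0) + (0) + (0)] = 12/6 = 2
  <chi_rho, chi_2> = (1/6)[1*(12)*conj(1) + 1*(0)*conj(exp(2*I*pi/3)) + 1*(0)*conj(exp(-2*I*pi/3)) + 1*(0)*conj(1) + 1*(0)*conj(exp(2*I*pi/3)) + 1*(0)*conj(exp(-2*I*pi/3))]
      = (1/6)[(12) + (0) + (0) + (0) + (0) + (0)] = 12/6 = 2
  <chi_rho, chi_3> = (1/6)[1*(12)*conj(1) + 1*(0)*conj(-1) + 1*(0)*conj(1) + 1*(0)*conj(-1) + 1*(0)*conj(1) + 1*(0)*conj(-1)]
      = (1/6)[(12) + (0) + (0) + (0) + (0) + (0)] = 12/6 = 2
  <chi_rho, chi_4> = (1/6)[1*(12)*conj(1) + 1*(0)*conj(exp(-2*I*pi/3)) + 1*(0)*conj(exp(2*I*pi/3)) + 1*(0)*conj(1) + 1*(0)*conj(exp(-2*I*pi/3)) + 1*(0)*conj(exp(2*I*pi/3))]
      = (1/6)[(12) + (0) + (0) + (0) + (0) + (0)] = 12/6 = 2
  <chi_rho, chi_5> = (1/6)[1*(12)*conj(1) + 1*(0)*conj(exp(-I*pi/3)) + 1*(0)*conj(exp(-2*I*pi/3)) + 1*(0)*conj(-1) + 1*(0)*conj(exp(2*I*pi/3)) + 1*(0)*conj(exp(I*pi/3))]
      = (1/6)[(12) + (0) + (0) + (0) + (0) + (0)] = 12/6 = 2
(Exp terms are combined using exp(i*s)*conj(exp(i*t)) = exp(i*(s-t)), and sums of them are collapsed using the identity that for every m > 1 the m distinct m-th roots of unity sum to 0, e.g. 1 + exp(2*I*pi/3) + exp(-2*I*pi/3) = 0.)
Dimension check: dim(rho) = sum (mult * dim) = 2*1 + 2*1 + 2*1 + 2*1 + 2*1 + 2*1 = 12 = chi_rho(e) = 12.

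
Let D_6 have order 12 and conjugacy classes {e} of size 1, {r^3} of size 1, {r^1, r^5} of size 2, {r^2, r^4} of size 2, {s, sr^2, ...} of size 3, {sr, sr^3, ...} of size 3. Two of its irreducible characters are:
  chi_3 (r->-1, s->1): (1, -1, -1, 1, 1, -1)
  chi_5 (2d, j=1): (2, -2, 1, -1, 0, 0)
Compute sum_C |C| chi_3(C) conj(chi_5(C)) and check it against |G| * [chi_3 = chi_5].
Sum = 0; so <chi_3, chi_5> = 0 (distinct irreducibles are orthogonal).

Derivation: Compute term by term over conjugacy classes (|C| * chi_3(C) * conj(chi_5(C))):
  1*(1)*conj(2) + 1*(-1)*conj(-2) + 2*(-1)*conj(1) + 2*(1)*conj(-1) + 3*(1)*conj(0) + 3*(-1)*conj(0)
  = (2) + (2) + (-2) + (-2) + (0) + (0)
  = 0.
Dividing by |G| = 12 gives 0/12 = 0, matching the row-orthogonality relation <chi_3, chi_5> = [chi_3 = chi_5].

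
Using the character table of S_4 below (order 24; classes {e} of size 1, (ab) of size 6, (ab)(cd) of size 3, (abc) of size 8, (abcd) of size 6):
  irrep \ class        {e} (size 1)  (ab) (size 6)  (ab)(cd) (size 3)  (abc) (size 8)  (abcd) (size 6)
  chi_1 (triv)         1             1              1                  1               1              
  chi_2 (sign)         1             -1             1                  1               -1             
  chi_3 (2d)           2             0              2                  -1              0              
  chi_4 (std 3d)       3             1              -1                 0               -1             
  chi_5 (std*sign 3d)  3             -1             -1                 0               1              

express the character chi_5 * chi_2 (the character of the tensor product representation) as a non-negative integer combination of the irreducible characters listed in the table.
chi_5 tensor chi_2 = chi_4 (all other irreducibles have multiplicity 0).

Proof sketch: The character of a tensor product is the pointwise product (chi_5 * chi_2)(C) = chi_5(C) * chi_2(C):
  {e}: (3)*(1), (ab): (-1)*(-1), (ab)(cd): (-1)*(1), (abc): (0)*(1), (abcd): (1)*(-1)
so (chi_5 * chi_2) takes values
  {e} -> 3, (ab) -> 1, (ab)(cd) -> -1, (abc) -> 0, (abcd) -> -1.
Now take the inner product of this character with each irreducible chi from the table, <chi_5*chi_2, chi> = (1/24) sum_C |C| (chi_5*chi_2)(C) conj(chi(C)):
  <chi_5*chi_2, chi_1> = (1/24)[1*(3)*conj(1) + 6*(1)*conj(1) + 3*(-1)*conj(1) + 8*(0)*conj(1) + 6*(-1)*conj(1)]
      = (1/24)[(3) + (6) + (-3) + (0) + (-6)] = 0/24 = 0
  <chi_5*chi_2, chi_2> = (1/24)[1*(3)*conj(1) + 6*(1)*conj(-1) + 3*(-1)*conj(1) + 8*(0)*conj(1) + 6*(-1)*conj(-1)]
      = (1/24)[(3) + (-6) + (-3) + (0) + (6)] = 0/24 = 0
  <chi_5*chi_2, chi_3> = (1/24)[1*(3)*conj(2) + 6*(1)*conj(0) + 3*(-1)*conj(2) + 8*(0)*conj(-1) + 6*(-1)*conj(0)]
      = (1/24)[(6) + (0) + (-6) + (0) + (0)] = 0/24 = 0
  <chi_5*chi_2, chi_4> = (1/24)[1*(3)*conj(3) + 6*(1)*conj(1) + 3*(-1)*conj(-1) + 8*(0)*conj(0) + 6*(-1)*conj(-1)]
      = (1/24)[(9) + (6) + (3) + (0) + (6)] = 24/24 = 1
  <chi_5*chi_2, chi_5> = (1/24)[1*(3)*conj(3) + 6*(1)*conj(-1) + 3*(-1)*conj(-1) + 8*(0)*conj(0) + 6*(-1)*conj(1)]
      = (1/24)[(9) + (-6) + (3) + (0) + (-6)] = 0/24 = 0
Hence the multiplicities are chi_4: 1. Dimension check: dim(chi_5)*dim(chi_2) = 3*1 = 3 and sum (mult * dim) = 1*3 = 3.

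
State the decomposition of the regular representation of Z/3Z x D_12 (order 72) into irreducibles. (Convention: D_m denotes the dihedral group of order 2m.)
Each irreducible V_i of dimension d_i appears with multiplicity d_i, i.e. rho_reg = (direct sum over all irreducibles V_i) d_i V_i. The irreducible dimensions for Z/3Z x D_12 are 1, 1, 1, 1, 1, 1, 1, 1, 1, 1, 1, 1, 2, 2, 2, 2, 2, 2, 2, 2, 2, 2, 2, 2, 2, 2, 2: 12 irreducibles of dimension 1, each with multiplicity 1; 15 irreducibles of dimension 2, each with multiplicity 2. Total dimension 12*1*1 + 15*2*2 = 72 = |G|.

Justification: General theorem: in the regular representation of a finite group G, each irreducible appears with multiplicity equal to its dimension. Check: dim(rho_reg) = sum d_i^2 = 1 + 1 + 1 + 1 + 1 + 1 + 1 + 1 + 1 + 1 + 1 + 1 + 4 + 4 + 4 + 4 + 4 + 4 + 4 + 4 + 4 + 4 + 4 + 4 + 4 + 4 + 4 = 72 = |G|.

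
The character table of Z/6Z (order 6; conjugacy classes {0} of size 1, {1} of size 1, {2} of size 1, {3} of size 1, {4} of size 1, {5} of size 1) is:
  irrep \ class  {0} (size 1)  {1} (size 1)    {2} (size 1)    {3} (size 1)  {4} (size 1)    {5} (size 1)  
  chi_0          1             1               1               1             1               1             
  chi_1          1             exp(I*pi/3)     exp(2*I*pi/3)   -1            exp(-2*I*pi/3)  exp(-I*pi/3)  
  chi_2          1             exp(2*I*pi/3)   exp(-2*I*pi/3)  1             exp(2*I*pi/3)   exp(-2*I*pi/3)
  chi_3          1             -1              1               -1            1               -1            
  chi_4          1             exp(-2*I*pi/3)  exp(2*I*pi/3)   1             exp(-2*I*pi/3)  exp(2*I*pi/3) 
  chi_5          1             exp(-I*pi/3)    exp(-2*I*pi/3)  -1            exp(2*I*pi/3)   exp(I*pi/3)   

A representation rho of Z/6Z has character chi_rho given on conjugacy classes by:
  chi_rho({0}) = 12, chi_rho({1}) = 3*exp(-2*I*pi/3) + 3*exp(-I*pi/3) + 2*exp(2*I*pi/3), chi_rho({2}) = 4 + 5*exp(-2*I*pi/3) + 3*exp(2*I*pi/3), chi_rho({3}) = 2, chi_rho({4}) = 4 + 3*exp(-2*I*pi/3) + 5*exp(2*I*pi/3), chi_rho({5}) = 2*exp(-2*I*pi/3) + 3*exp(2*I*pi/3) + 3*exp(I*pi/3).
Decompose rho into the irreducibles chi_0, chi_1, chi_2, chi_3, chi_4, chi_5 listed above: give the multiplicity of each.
Multiplicities: chi_0: 2, chi_1: 0, chi_2: 2, chi_3: 2, chi_4: 3, chi_5: 3.

Use <chi_rho, chi> = (1/|G|) sum_C |C| * chi_rho(C) * conj(chi(C)) with |G| = 6 for each irreducible chi in the table:
  <chi_rho, chi_0> = (1/6)[1*(12)*conj(1) + 1*(3*exp(-2*I*pi/3) + 3*exp(-I*pi/3) + 2*exp(2*I*pi/3))*conj(1) + 1*(4 + 5*exp(-2*I*pi/3) + 3*exp(2*I*pi/3))*conj(1) + 1*(2)*conj(1) + 1*(4 + 3*exp(-2*I*pi/3) + 5*exp(2*I*pi/3))*conj(1) + 1*(2*exp(-2*I*pi/3) + 3*exp(2*I*pi/3) + 3*exp(I*pi/3))*conj(1)]
      = (1/6)[(12) + (3*exp(-2*I*pi/3) + 3*exp(-I*pi/3) + 2*exp(2*I*pi/3)) + (4 + 5*exp(-2*I*pi/3) + 3*exp(2*I*pi/3)) + (2) + (4 + 3*exp(-2*I*pi/3) + 5*exp(2*I*pi/3)) + (2*exp(-2*I*pi/3) + 3*exp(2*I*pi/3) + 3*exp(I*pi/3))] = 12/6 = 2
  <chi_rho, chi_1> = (1/6)[1*(12)*conj(1) + 1*(3*exp(-2*I*pi/3) + 3*exp(-I*pi/3) + 2*exp(2*I*pi/3))*conj(exp(I*pi/3)) + 1*(4 + 5*exp(-2*I*pi/3) + 3*exp(2*I*pi/3))*conj(exp(2*I*pi/3)) + 1*(2)*conj(-1) + 1*(4 + 3*exp(-2*I*pi/3) + 5*exp(2*I*pi/3))*conj(exp(-2*I*pi/3)) + 1*(2*exp(-2*I*pi/3) + 3*exp(2*I*pi/3) + 3*exp(I*pi/3))*conj(exp(-I*pi/3))]
      = (1/6)[(12) + (-3 + 3*exp(-2*I*pi/3) + 2*exp(I*pi/3)) + (3 + 4*exp(-2*I*pi/3) + 5*exp(2*I*pi/3)) + (-2) + (3 + 5*exp(-2*I*pi/3) + 4*exp(2*I*pi/3)) + (-3 + 2*exp(-I*pi/3) + 3*exp(2*I*pi/3))] = 0/6 = 0
  <chi_rho, chi_2> = (1/6)[1*(12)*conj(1) + 1*(3*exp(-2*I*pi/3) + 3*exp(-I*pi/3) + 2*exp(2*I*pi/3))*conj(exp(2*I*pi/3)) + 1*(4 + 5*exp(-2*I*pi/3) + 3*exp(2*I*pi/3))*conj(exp(-2*I*pi/3)) + 1*(2)*conj(1) + 1*(4 + 3*exp(-2*I*pi/3) + 5*exp(2*I*pi/3))*conj(exp(2*I*pi/3)) + 1*(2*exp(-2*I*pi/3) + 3*exp(2*I*pi/3) + 3*exp(I*pi/3))*conj(exp(-2*I*pi/3))]
      = (1/6)[(12) + (-1 + 3*exp(2*I*pi/3)) + (5 + 3*exp(-2*I*pi/3) + 4*exp(2*I*pi/3)) + (2) + (5 + 4*exp(-2*I*pi/3) + 3*exp(2*I*pi/3)) + (-1 + 3*exp(-2*I*pi/3))] = 12/6 = 2
  <chi_rho, chi_3> = (1/6)[1*(12)*conj(1) + 1*(3*exp(-2*I*pi/3) + 3*exp(-I*pi/3) + 2*exp(2*I*pi/3))*conj(-1) + 1*(4 + 5*exp(-2*I*pi/3) + 3*exp(2*I*pi/3))*conj(1) + 1*(2)*conj(-1) + 1*(4 + 3*exp(-2*I*pi/3) + 5*exp(2*I*pi/3))*conj(1) + 1*(2*exp(-2*I*pi/3) + 3*exp(2*I*pi/3) + 3*exp(I*pi/3))*conj(-1)]
      = (1/6)[(12) + (-2*exp(2*I*pi/3) - 3*exp(-I*pi/3) - 3*exp(-2*I*pi/3)) + (4 + 5*exp(-2*I*pi/3) + 3*exp(2*I*pi/3)) + (-2) + (4 + 3*exp(-2*I*pi/3) + 5*exp(2*I*pi/3)) + (-3*exp(I*pi/3) - 3*exp(2*I*pi/3) - 2*exp(-2*I*pi/3))] = 12/6 = 2
  <chi_rho, chi_4> = (1/6)[1*(12)*conj(1) + 1*(3*exp(-2*I*pi/3) + 3*exp(-I*pi/3) + 2*exp(2*I*pi/3))*conj(exp(-2*I*pi/3)) + 1*(4 + 5*exp(-2*I*pi/3) + 3*exp(2*I*pi/3))*conj(exp(2*I*pi/3)) + 1*(2)*conj(1) + 1*(4 + 3*exp(-2*I*pi/3) + 5*exp(2*I*pi/3))*conj(exp(-2*I*pi/3)) + 1*(2*exp(-2*I*pi/3) + 3*exp(2*I*pi/3) + 3*exp(I*pi/3))*conj(exp(2*I*pi/3))]
      = (1/6)[(12) + (3 + 2*exp(-2*I*pi/3) + 3*exp(I*pi/3)) + (3 + 4*exp(-2*I*pi/3) + 5*exp(2*I*pi/3)) + (2) + (3 + 5*exp(-2*I*pi/3) + 4*exp(2*I*pi/3)) + (3 + 3*exp(-I*pi/3) + 2*exp(2*I*pi/3))] = 18/6 = 3
  <chi_rho, chi_5> = (1/6)[1*(12)*conj(1) + 1*(3*exp(-2*I*pi/3) + 3*exp(-I*pi/3) + 2*exp(2*I*pi/3))*conj(exp(-I*pi/3)) + 1*(4 + 5*exp(-2*I*pi/3) + 3*exp(2*I*pi/3))*conj(exp(-2*I*pi/3)) + 1*(2)*conj(-1) + 1*(4 + 3*exp(-2*I*pi/3) + 5*exp(2*I*pi/3))*conj(exp(2*I*pi/3)) + 1*(2*exp(-2*I*pi/3) + 3*exp(2*I*pi/3) + 3*exp(I*pi/3))*conj(exp(I*pi/3))]
      = (1/6)[(12) + (1 + 3*exp(-I*pi/3)) + (5 + 3*exp(-2*I*pi/3) + 4*exp(2*I*pi/3)) + (-2) + (5 + 4*exp(-2*I*pi/3) + 3*exp(2*I*pi/3)) + (1 + 3*exp(I*pi/3))] = 18/6 = 3
(Exp terms are combined using exp(i*s)*conj(exp(i*t)) = exp(i*(s-t)), and sums of them are collapsed using the identity that for every m > 1 the m distinct m-th roots of unity sum to 0, e.g. 1 + exp(2*I*pi/3) + exp(-2*I*pi/3) = 0.)
Dimension check: dim(rho) = sum (mult * dim) = 2*1 + 0*1 + 2*1 + 2*1 + 3*1 + 3*1 = 12 = chi_rho(e) = 12.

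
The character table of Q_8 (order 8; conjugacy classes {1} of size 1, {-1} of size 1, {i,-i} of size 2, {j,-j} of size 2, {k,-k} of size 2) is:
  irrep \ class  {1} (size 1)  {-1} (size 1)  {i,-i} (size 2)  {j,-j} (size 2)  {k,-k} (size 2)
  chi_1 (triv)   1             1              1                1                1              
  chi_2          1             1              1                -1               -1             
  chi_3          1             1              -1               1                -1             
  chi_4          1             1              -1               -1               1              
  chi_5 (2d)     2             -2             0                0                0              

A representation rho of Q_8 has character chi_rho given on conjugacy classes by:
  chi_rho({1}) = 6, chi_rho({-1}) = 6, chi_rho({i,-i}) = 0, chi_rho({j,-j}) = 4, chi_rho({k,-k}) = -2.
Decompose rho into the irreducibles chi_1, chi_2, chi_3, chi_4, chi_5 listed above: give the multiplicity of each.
Multiplicities: chi_1: 2, chi_2: 1, chi_3: 3, chi_4: 0, chi_5: 0.

Explanation: Use <chi_rho, chi> = (1/|G|) sum_C |C| * chi_rho(C) * conj(chi(C)) with |G| = 8 for each irreducible chi in the table:
  <chi_rho, chi_1> = (1/8)[1*(6)*conj(1) + 1*(6)*conj(1) + 2*(0)*conj(1) + 2*(4)*conj(1) + 2*(-2)*conj(1)]
      = (1/8)[(6) + (6) + (0) + (8) + (-4)] = 16/8 = 2
  <chi_rho, chi_2> = (1/8)[1*(6)*conj(1) + 1*(6)*conj(1) + 2*(0)*conj(1) + 2*(4)*conj(-1) + 2*(-2)*conj(-1)]
      = (1/8)[(6) + (6) + (0) + (-8) + (4)] = 8/8 = 1
  <chi_rho, chi_3> = (1/8)[1*(6)*conj(1) + 1*(6)*conj(1) + 2*(0)*conj(-1) + 2*(4)*conj(1) + 2*(-2)*conj(-1)]
      = (1/8)[(6) + (6) + (0) + (8) + (4)] = 24/8 = 3
  <chi_rho, chi_4> = (1/8)[1*(6)*conj(1) + 1*(6)*conj(1) + 2*(0)*conj(-1) + 2*(4)*conj(-1) + 2*(-2)*conj(1)]
      = (1/8)[(6) + (6) + (0) + (-8) + (-4)] = 0/8 = 0
  <chi_rho, chi_5> = (1/8)[1*(6)*conj(2) + 1*(6)*conj(-2) + 2*(0)*conj(0) + 2*(4)*conj(0) + 2*(-2)*conj(0)]
      = (1/8)[(12) + (-12) + (0) + (0) + (0)] = 0/8 = 0
Dimension check: dim(rho) = sum (mult * dim) = 2*1 + 1*1 + 3*1 + 0*1 + 0*2 = 6 = chi_rho(e) = 6.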